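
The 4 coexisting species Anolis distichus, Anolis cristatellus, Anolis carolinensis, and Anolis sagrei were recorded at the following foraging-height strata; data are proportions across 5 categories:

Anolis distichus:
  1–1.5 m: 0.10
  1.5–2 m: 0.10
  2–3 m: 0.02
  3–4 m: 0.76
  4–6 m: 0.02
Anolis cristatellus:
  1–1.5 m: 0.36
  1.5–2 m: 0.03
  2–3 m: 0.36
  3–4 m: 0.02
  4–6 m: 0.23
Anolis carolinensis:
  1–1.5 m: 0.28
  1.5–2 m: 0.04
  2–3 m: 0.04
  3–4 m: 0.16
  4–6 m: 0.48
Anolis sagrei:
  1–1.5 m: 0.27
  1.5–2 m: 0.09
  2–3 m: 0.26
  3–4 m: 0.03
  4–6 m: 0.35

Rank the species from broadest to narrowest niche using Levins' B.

Anolis sagrei > Anolis cristatellus > Anolis carolinensis > Anolis distichus

Σp_distᵢ² = 0.10² + 0.10² + 0.02² + 0.76² + 0.02² = 0.0100 + 0.0100 + 0.0004 + 0.5776 + 0.0004 = 0.5984
B_dist = 1 / 0.5984 = 1.6711
Σp_crisᵢ² = 0.36² + 0.03² + 0.36² + 0.02² + 0.23² = 0.1296 + 0.0009 + 0.1296 + 0.0004 + 0.0529 = 0.3134
B_cris = 1 / 0.3134 = 3.1908
Σp_caroᵢ² = 0.28² + 0.04² + 0.04² + 0.16² + 0.48² = 0.0784 + 0.0016 + 0.0016 + 0.0256 + 0.2304 = 0.3376
B_caro = 1 / 0.3376 = 2.9621
Σp_sagrᵢ² = 0.27² + 0.09² + 0.26² + 0.03² + 0.35² = 0.0729 + 0.0081 + 0.0676 + 0.0009 + 0.1225 = 0.2720
B_sagr = 1 / 0.2720 = 3.6765
Ranking by B (broadest → narrowest): Anolis sagrei (3.68) > Anolis cristatellus (3.19) > Anolis carolinensis (2.96) > Anolis distichus (1.67)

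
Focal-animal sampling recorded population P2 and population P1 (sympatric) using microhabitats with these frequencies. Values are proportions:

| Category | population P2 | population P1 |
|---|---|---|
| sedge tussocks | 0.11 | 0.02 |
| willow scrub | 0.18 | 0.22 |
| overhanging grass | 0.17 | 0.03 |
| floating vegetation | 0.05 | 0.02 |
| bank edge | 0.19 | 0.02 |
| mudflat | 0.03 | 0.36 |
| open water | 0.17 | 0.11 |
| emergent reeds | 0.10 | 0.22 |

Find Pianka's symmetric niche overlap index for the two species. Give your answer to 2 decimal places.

0.54

Σ p₁ᵢp₂ᵢ = 0.0022 + 0.0396 + 0.0051 + 0.0010 + 0.0038 + 0.0108 + 0.0187 + 0.0220 = 0.1032
Σp_1ᵢ² = 0.11² + 0.18² + 0.17² + 0.05² + 0.19² + 0.03² + 0.17² + 0.10² = 0.0121 + 0.0324 + 0.0289 + 0.0025 + 0.0361 + 0.0009 + 0.0289 + 0.0100 = 0.1518
Σp_2ᵢ² = 0.02² + 0.22² + 0.03² + 0.02² + 0.02² + 0.36² + 0.11² + 0.22² = 0.0004 + 0.0484 + 0.0009 + 0.0004 + 0.0004 + 0.1296 + 0.0121 + 0.0484 = 0.2406
O = 0.1032 / √(0.1518 × 0.2406) = 0.1032 / 0.19111 = 0.5400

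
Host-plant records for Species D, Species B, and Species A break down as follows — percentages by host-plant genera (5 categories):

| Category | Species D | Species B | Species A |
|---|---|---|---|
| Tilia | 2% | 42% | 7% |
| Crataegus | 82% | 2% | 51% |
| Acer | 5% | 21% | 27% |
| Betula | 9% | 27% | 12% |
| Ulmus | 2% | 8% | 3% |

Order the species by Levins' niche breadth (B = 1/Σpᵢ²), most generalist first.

Species B > Species A > Species D

Convert percentages to proportions (divide by 100).
Σp_Dᵢ² = 0.02² + 0.82² + 0.05² + 0.09² + 0.02² = 0.0004 + 0.6724 + 0.0025 + 0.0081 + 0.0004 = 0.6838
B_D = 1 / 0.6838 = 1.4624
Σp_Bᵢ² = 0.42² + 0.02² + 0.21² + 0.27² + 0.08² = 0.1764 + 0.0004 + 0.0441 + 0.0729 + 0.0064 = 0.3002
B_B = 1 / 0.3002 = 3.3311
Σp_Aᵢ² = 0.07² + 0.51² + 0.27² + 0.12² + 0.03² = 0.0049 + 0.2601 + 0.0729 + 0.0144 + 0.0009 = 0.3532
B_A = 1 / 0.3532 = 2.8313
Ranking by B (broadest → narrowest): Species B (3.33) > Species A (2.83) > Species D (1.46)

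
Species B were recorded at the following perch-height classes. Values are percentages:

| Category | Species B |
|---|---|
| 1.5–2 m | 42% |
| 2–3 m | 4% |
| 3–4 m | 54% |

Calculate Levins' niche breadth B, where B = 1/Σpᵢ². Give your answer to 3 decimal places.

2.129

Convert percentages to proportions (divide by 100).
Σpᵢ² = 0.42² + 0.04² + 0.54² = 0.1764 + 0.0016 + 0.2916 = 0.4696
B = 1 / 0.4696 = 2.12947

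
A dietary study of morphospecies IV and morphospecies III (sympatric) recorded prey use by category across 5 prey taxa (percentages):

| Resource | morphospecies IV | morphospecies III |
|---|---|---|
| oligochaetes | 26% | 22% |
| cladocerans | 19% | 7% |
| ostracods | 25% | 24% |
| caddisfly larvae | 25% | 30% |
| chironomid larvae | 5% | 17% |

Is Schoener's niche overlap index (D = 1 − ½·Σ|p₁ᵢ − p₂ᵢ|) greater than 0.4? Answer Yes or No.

Yes

Convert percentages to proportions (divide by 100).
Σ|p₁ᵢ − p₂ᵢ| = 0.04 + 0.12 + 0.01 + 0.05 + 0.12 = 0.34
D = 1 − ½ × 0.34 = 1 − 0.170 = 0.8300
D = 0.8300 > 0.4 → Yes.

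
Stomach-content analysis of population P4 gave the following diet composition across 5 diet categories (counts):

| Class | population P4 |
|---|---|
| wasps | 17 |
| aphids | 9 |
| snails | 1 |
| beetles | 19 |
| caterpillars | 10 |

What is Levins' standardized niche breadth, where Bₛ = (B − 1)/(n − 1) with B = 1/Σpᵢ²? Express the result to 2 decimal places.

Proportions for population P4 (n=56): 17/56=0.3036, 9/56=0.1607, 1/56=0.0179, 19/56=0.3393, 10/56=0.1786
Σpᵢ² = 0.3036² + 0.1607² + 0.0179² + 0.3393² + 0.1786² = 0.092173 + 0.025824 + 0.000320 + 0.115124 + 0.031898 = 0.265339
B = 1 / 0.265339 = 3.7688
Bₛ = (B − 1)/(n − 1) = (3.7688 − 1)/(5 − 1) = 2.7688/4 = 0.6922

0.69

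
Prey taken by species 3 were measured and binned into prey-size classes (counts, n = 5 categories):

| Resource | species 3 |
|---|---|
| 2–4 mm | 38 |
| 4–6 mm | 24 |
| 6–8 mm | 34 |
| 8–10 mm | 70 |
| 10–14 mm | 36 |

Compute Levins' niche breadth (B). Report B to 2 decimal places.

4.35

Proportions for species 3 (n=202): 38/202=0.1881, 24/202=0.1188, 34/202=0.1683, 70/202=0.3465, 36/202=0.1782
Σpᵢ² = 0.1881² + 0.1188² + 0.1683² + 0.3465² + 0.1782² = 0.035382 + 0.014113 + 0.028325 + 0.120062 + 0.031755 = 0.229637
B = 1 / 0.229637 = 4.3547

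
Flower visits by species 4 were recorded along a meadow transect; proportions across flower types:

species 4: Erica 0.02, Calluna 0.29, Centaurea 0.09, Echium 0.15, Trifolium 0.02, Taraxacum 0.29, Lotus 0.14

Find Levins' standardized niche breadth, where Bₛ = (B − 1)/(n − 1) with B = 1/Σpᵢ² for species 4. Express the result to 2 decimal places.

Σpᵢ² = 0.02² + 0.29² + 0.09² + 0.15² + 0.02² + 0.29² + 0.14² = 0.0004 + 0.0841 + 0.0081 + 0.0225 + 0.0004 + 0.0841 + 0.0196 = 0.2192
B = 1 / 0.2192 = 4.5620
Bₛ = (B − 1)/(n − 1) = (4.5620 − 1)/(7 − 1) = 3.5620/6 = 0.5937

0.59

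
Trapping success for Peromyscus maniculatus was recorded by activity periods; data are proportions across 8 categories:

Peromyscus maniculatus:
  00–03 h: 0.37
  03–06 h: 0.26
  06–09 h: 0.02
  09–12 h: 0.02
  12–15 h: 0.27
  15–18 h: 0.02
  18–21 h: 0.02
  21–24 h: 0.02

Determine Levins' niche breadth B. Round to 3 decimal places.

Σpᵢ² = 0.37² + 0.26² + 0.02² + 0.02² + 0.27² + 0.02² + 0.02² + 0.02² = 0.1369 + 0.0676 + 0.0004 + 0.0004 + 0.0729 + 0.0004 + 0.0004 + 0.0004 = 0.2794
B = 1 / 0.2794 = 3.57910

3.579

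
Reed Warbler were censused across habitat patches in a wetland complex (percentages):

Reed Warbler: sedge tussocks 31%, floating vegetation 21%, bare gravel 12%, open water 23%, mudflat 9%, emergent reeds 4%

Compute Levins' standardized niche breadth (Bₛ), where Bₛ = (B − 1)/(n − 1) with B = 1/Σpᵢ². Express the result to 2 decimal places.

Convert percentages to proportions (divide by 100).
Σpᵢ² = 0.31² + 0.21² + 0.12² + 0.23² + 0.09² + 0.04² = 0.0961 + 0.0441 + 0.0144 + 0.0529 + 0.0081 + 0.0016 = 0.2172
B = 1 / 0.2172 = 4.6041
Bₛ = (B − 1)/(n − 1) = (4.6041 − 1)/(6 − 1) = 3.6041/5 = 0.7208

0.72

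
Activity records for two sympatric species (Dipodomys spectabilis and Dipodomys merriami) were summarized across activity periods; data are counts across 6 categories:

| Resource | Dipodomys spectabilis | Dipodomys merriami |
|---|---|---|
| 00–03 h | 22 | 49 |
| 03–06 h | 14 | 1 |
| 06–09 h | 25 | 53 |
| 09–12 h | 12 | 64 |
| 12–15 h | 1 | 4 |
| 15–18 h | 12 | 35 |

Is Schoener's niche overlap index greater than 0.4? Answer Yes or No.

Yes

Proportions for Dipodomys spectabilis (n=86): 22/86=0.2558, 14/86=0.1628, 25/86=0.2907, 12/86=0.1395, 1/86=0.0116, 12/86=0.1395
Proportions for Dipodomys merriami (n=206): 49/206=0.2379, 1/206=0.0049, 53/206=0.2573, 64/206=0.3107, 4/206=0.0194, 35/206=0.1699
Σ|p₁ᵢ − p₂ᵢ| = 0.0179 + 0.1579 + 0.0334 + 0.1712 + 0.0078 + 0.0304 = 0.4186
D = 1 − ½ × 0.4186 = 1 − 0.20930 = 0.79070
D = 0.79070 > 0.4 → Yes.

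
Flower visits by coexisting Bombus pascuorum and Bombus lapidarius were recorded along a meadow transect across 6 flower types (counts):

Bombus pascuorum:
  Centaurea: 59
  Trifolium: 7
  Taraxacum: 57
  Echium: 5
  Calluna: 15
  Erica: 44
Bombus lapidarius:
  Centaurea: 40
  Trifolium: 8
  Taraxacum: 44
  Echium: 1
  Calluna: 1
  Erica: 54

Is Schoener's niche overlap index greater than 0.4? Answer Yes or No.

Yes

Proportions for Bombus pascuorum (n=187): 59/187=0.3155, 7/187=0.0374, 57/187=0.3048, 5/187=0.0267, 15/187=0.0802, 44/187=0.2353
Proportions for Bombus lapidarius (n=148): 40/148=0.2703, 8/148=0.0541, 44/148=0.2973, 1/148=0.0068, 1/148=0.0068, 54/148=0.3649
Σ|p₁ᵢ − p₂ᵢ| = 0.0452 + 0.0167 + 0.0075 + 0.0199 + 0.0734 + 0.1296 = 0.2923
D = 1 − ½ × 0.2923 = 1 − 0.14615 = 0.85385
D = 0.85385 > 0.4 → Yes.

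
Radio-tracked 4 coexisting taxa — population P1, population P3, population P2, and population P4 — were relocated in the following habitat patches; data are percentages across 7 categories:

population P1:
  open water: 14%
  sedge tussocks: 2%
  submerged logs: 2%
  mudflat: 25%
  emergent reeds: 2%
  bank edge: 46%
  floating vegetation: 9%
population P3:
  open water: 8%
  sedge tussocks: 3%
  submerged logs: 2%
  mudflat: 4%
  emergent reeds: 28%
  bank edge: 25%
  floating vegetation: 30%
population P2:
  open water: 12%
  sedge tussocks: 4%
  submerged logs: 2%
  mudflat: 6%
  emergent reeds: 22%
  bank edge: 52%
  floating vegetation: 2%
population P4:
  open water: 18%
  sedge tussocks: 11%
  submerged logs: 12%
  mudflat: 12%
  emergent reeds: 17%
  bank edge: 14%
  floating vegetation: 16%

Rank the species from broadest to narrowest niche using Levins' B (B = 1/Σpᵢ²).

Convert percentages to proportions (divide by 100).
Σp_P1ᵢ² = 0.14² + 0.02² + 0.02² + 0.25² + 0.02² + 0.46² + 0.09² = 0.0196 + 0.0004 + 0.0004 + 0.0625 + 0.0004 + 0.2116 + 0.0081 = 0.3030
B_P1 = 1 / 0.3030 = 3.3003
Σp_P3ᵢ² = 0.08² + 0.03² + 0.02² + 0.04² + 0.28² + 0.25² + 0.30² = 0.0064 + 0.0009 + 0.0004 + 0.0016 + 0.0784 + 0.0625 + 0.0900 = 0.2402
B_P3 = 1 / 0.2402 = 4.1632
Σp_P2ᵢ² = 0.12² + 0.04² + 0.02² + 0.06² + 0.22² + 0.52² + 0.02² = 0.0144 + 0.0016 + 0.0004 + 0.0036 + 0.0484 + 0.2704 + 0.0004 = 0.3392
B_P2 = 1 / 0.3392 = 2.9481
Σp_P4ᵢ² = 0.18² + 0.11² + 0.12² + 0.12² + 0.17² + 0.14² + 0.16² = 0.0324 + 0.0121 + 0.0144 + 0.0144 + 0.0289 + 0.0196 + 0.0256 = 0.1474
B_P4 = 1 / 0.1474 = 6.7843
Ranking by B (broadest → narrowest): population P4 (6.78) > population P3 (4.16) > population P1 (3.30) > population P2 (2.95)

population P4 > population P3 > population P1 > population P2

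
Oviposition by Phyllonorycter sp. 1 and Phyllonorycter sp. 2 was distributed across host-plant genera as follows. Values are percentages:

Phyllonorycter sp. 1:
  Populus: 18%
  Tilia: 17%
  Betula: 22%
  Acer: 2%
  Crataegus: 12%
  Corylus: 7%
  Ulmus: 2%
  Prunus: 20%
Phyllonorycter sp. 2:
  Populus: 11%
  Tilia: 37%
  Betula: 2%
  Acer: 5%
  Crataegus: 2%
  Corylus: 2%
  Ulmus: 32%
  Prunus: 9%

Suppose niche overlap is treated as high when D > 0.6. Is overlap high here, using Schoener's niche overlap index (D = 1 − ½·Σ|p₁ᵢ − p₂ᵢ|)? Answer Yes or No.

No

Convert percentages to proportions (divide by 100).
Σ|p₁ᵢ − p₂ᵢ| = 0.07 + 0.20 + 0.20 + 0.03 + 0.10 + 0.05 + 0.30 + 0.11 = 1.06
D = 1 − ½ × 1.06 = 1 − 0.530 = 0.4700
D = 0.4700 < 0.6 → No.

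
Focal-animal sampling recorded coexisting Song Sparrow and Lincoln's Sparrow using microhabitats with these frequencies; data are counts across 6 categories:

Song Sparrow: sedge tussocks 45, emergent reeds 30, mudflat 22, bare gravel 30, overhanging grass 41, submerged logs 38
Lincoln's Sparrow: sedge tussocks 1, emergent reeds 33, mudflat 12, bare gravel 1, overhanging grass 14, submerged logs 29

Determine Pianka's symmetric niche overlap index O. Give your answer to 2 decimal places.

0.73

Proportions for Song Sparrow (n=206): 45/206=0.2184, 30/206=0.1456, 22/206=0.1068, 30/206=0.1456, 41/206=0.1990, 38/206=0.1845
Proportions for Lincoln's Sparrow (n=90): 1/90=0.0111, 33/90=0.3667, 12/90=0.1333, 1/90=0.0111, 14/90=0.1556, 29/90=0.3222
Σ p₁ᵢp₂ᵢ = 0.002424 + 0.053392 + 0.014236 + 0.001616 + 0.030964 + 0.059446 = 0.162078
Σp_1ᵢ² = 0.2184² + 0.1456² + 0.1068² + 0.1456² + 0.1990² + 0.1845² = 0.047699 + 0.021199 + 0.011406 + 0.021199 + 0.039601 + 0.034040 = 0.175144
Σp_2ᵢ² = 0.0111² + 0.3667² + 0.1333² + 0.0111² + 0.1556² + 0.3222² = 0.000123 + 0.134469 + 0.017769 + 0.000123 + 0.024211 + 0.103813 = 0.280508
O = 0.162078 / √(0.175144 × 0.280508) = 0.162078 / 0.2216513 = 0.7312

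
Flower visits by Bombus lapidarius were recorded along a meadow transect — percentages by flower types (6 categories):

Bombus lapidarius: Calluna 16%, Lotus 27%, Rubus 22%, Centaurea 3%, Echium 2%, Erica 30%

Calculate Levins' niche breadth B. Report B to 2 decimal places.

4.20

Convert percentages to proportions (divide by 100).
Σpᵢ² = 0.16² + 0.27² + 0.22² + 0.03² + 0.02² + 0.30² = 0.0256 + 0.0729 + 0.0484 + 0.0009 + 0.0004 + 0.0900 = 0.2382
B = 1 / 0.2382 = 4.1982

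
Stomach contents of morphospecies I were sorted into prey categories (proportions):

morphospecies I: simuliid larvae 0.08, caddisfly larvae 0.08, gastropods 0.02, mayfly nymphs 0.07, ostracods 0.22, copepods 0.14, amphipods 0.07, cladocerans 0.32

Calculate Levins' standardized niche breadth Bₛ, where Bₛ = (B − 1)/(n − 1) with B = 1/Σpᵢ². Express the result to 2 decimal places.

Σpᵢ² = 0.08² + 0.08² + 0.02² + 0.07² + 0.22² + 0.14² + 0.07² + 0.32² = 0.0064 + 0.0064 + 0.0004 + 0.0049 + 0.0484 + 0.0196 + 0.0049 + 0.1024 = 0.1934
B = 1 / 0.1934 = 5.1706
Bₛ = (B − 1)/(n − 1) = (5.1706 − 1)/(8 − 1) = 4.1706/7 = 0.5958

0.60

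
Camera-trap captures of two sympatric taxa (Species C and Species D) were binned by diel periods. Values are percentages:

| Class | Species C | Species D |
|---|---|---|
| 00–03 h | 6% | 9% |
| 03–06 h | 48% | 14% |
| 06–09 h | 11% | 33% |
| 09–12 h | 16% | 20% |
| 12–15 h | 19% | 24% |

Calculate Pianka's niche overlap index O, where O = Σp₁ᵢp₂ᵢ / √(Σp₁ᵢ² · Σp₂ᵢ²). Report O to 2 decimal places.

Convert percentages to proportions (divide by 100).
Σ p₁ᵢp₂ᵢ = 0.0054 + 0.0672 + 0.0363 + 0.0320 + 0.0456 = 0.1865
Σp_1ᵢ² = 0.06² + 0.48² + 0.11² + 0.16² + 0.19² = 0.0036 + 0.2304 + 0.0121 + 0.0256 + 0.0361 = 0.3078
Σp_2ᵢ² = 0.09² + 0.14² + 0.33² + 0.20² + 0.24² = 0.0081 + 0.0196 + 0.1089 + 0.0400 + 0.0576 = 0.2342
O = 0.1865 / √(0.3078 × 0.2342) = 0.1865 / 0.26849 = 0.6946

0.69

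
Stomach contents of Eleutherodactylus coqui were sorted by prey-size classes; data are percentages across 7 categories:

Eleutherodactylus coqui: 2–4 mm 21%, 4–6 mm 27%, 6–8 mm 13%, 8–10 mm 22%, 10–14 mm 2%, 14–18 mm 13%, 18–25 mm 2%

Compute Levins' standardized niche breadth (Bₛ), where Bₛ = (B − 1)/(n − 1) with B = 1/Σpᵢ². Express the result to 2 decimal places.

0.67

Convert percentages to proportions (divide by 100).
Σpᵢ² = 0.21² + 0.27² + 0.13² + 0.22² + 0.02² + 0.13² + 0.02² = 0.0441 + 0.0729 + 0.0169 + 0.0484 + 0.0004 + 0.0169 + 0.0004 = 0.2000
B = 1 / 0.2000 = 5.0000
Bₛ = (B − 1)/(n − 1) = (5.0000 − 1)/(7 − 1) = 4.0000/6 = 0.6667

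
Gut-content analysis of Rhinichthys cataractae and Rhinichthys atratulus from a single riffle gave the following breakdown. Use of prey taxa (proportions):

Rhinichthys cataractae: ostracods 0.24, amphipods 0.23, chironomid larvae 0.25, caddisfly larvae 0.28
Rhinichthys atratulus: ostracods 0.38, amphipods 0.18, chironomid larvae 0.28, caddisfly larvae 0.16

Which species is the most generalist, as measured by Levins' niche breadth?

Rhinichthys cataractae

Σp_cataᵢ² = 0.24² + 0.23² + 0.25² + 0.28² = 0.0576 + 0.0529 + 0.0625 + 0.0784 = 0.2514
B_cata = 1 / 0.2514 = 3.9777
Σp_atraᵢ² = 0.38² + 0.18² + 0.28² + 0.16² = 0.1444 + 0.0324 + 0.0784 + 0.0256 = 0.2808
B_atra = 1 / 0.2808 = 3.5613
Highest B → broadest niche (most generalist): Rhinichthys cataractae (B = 3.98).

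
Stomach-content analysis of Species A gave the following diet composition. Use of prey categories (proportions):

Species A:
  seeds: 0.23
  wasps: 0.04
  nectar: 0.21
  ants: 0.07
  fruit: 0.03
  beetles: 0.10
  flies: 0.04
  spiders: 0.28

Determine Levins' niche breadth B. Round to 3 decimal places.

5.144

Σpᵢ² = 0.23² + 0.04² + 0.21² + 0.07² + 0.03² + 0.10² + 0.04² + 0.28² = 0.0529 + 0.0016 + 0.0441 + 0.0049 + 0.0009 + 0.0100 + 0.0016 + 0.0784 = 0.1944
B = 1 / 0.1944 = 5.14403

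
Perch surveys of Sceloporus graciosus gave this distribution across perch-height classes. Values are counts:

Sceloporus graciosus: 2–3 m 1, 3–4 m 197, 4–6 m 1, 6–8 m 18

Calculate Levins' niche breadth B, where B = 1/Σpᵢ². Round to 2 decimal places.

Proportions for Sceloporus graciosus (n=217): 1/217=0.0046, 197/217=0.9078, 1/217=0.0046, 18/217=0.0829
Σpᵢ² = 0.0046² + 0.9078² + 0.0046² + 0.0829² = 0.000021 + 0.824101 + 0.000021 + 0.006872 = 0.831015
B = 1 / 0.831015 = 1.2033

1.20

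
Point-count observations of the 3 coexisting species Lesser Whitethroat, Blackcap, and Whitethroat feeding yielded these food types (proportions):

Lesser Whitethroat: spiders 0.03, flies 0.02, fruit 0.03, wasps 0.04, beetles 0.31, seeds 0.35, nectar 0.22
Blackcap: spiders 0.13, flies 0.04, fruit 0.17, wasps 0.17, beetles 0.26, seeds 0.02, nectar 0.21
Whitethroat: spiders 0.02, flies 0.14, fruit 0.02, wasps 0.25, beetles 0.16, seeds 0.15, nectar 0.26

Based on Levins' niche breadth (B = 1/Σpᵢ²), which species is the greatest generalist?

Σp_Lessᵢ² = 0.03² + 0.02² + 0.03² + 0.04² + 0.31² + 0.35² + 0.22² = 0.0009 + 0.0004 + 0.0009 + 0.0016 + 0.0961 + 0.1225 + 0.0484 = 0.2708
B_Less = 1 / 0.2708 = 3.6928
Σp_Blacᵢ² = 0.13² + 0.04² + 0.17² + 0.17² + 0.26² + 0.02² + 0.21² = 0.0169 + 0.0016 + 0.0289 + 0.0289 + 0.0676 + 0.0004 + 0.0441 = 0.1884
B_Blac = 1 / 0.1884 = 5.3079
Σp_Whitᵢ² = 0.02² + 0.14² + 0.02² + 0.25² + 0.16² + 0.15² + 0.26² = 0.0004 + 0.0196 + 0.0004 + 0.0625 + 0.0256 + 0.0225 + 0.0676 = 0.1986
B_Whit = 1 / 0.1986 = 5.0352
Highest B → broadest niche (most generalist): Blackcap (B = 5.31).

Blackcap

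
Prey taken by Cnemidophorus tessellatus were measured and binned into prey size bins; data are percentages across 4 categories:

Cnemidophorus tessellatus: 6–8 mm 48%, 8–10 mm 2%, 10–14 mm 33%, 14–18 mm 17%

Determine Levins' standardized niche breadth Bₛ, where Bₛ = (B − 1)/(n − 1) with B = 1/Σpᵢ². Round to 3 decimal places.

0.571

Convert percentages to proportions (divide by 100).
Σpᵢ² = 0.48² + 0.02² + 0.33² + 0.17² = 0.2304 + 0.0004 + 0.1089 + 0.0289 = 0.3686
B = 1 / 0.3686 = 2.71297
Bₛ = (B − 1)/(n − 1) = (2.71297 − 1)/(4 − 1) = 1.71297/3 = 0.57099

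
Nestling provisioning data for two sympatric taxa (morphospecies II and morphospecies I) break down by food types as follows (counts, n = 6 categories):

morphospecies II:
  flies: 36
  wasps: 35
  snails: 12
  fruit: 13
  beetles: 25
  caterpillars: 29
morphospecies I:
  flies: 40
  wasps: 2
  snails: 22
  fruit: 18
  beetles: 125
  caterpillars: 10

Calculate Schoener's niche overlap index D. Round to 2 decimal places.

Proportions for morphospecies II (n=150): 36/150=0.2400, 35/150=0.2333, 12/150=0.0800, 13/150=0.0867, 25/150=0.1667, 29/150=0.1933
Proportions for morphospecies I (n=217): 40/217=0.1843, 2/217=0.0092, 22/217=0.1014, 18/217=0.0829, 125/217=0.5760, 10/217=0.0461
Σ|p₁ᵢ − p₂ᵢ| = 0.0557 + 0.2241 + 0.0214 + 0.0038 + 0.4093 + 0.1472 = 0.8615
D = 1 − ½ × 0.8615 = 1 − 0.43075 = 0.56925

0.57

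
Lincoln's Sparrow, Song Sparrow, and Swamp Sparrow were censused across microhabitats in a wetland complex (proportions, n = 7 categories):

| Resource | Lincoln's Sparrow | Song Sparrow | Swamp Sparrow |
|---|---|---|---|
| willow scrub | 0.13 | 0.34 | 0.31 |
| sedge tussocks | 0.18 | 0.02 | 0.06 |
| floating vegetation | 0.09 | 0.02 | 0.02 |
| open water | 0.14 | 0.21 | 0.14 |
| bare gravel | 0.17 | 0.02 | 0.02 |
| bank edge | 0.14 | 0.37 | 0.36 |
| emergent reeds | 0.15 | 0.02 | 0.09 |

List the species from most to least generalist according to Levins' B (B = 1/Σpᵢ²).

Σp_Lincᵢ² = 0.13² + 0.18² + 0.09² + 0.14² + 0.17² + 0.14² + 0.15² = 0.0169 + 0.0324 + 0.0081 + 0.0196 + 0.0289 + 0.0196 + 0.0225 = 0.1480
B_Linc = 1 / 0.1480 = 6.7568
Σp_Songᵢ² = 0.34² + 0.02² + 0.02² + 0.21² + 0.02² + 0.37² + 0.02² = 0.1156 + 0.0004 + 0.0004 + 0.0441 + 0.0004 + 0.1369 + 0.0004 = 0.2982
B_Song = 1 / 0.2982 = 3.3535
Σp_Swamᵢ² = 0.31² + 0.06² + 0.02² + 0.14² + 0.02² + 0.36² + 0.09² = 0.0961 + 0.0036 + 0.0004 + 0.0196 + 0.0004 + 0.1296 + 0.0081 = 0.2578
B_Swam = 1 / 0.2578 = 3.8790
Ranking by B (broadest → narrowest): Lincoln's Sparrow (6.76) > Swamp Sparrow (3.88) > Song Sparrow (3.35)

Lincoln's Sparrow > Swamp Sparrow > Song Sparrow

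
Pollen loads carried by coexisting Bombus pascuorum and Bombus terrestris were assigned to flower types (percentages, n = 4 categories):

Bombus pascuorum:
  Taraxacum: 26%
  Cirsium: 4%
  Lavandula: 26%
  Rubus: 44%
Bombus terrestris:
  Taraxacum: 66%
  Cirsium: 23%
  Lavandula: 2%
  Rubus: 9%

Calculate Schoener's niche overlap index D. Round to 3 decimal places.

Convert percentages to proportions (divide by 100).
Σ|p₁ᵢ − p₂ᵢ| = 0.40 + 0.19 + 0.24 + 0.35 = 1.18
D = 1 − ½ × 1.18 = 1 − 0.590 = 0.41000

0.410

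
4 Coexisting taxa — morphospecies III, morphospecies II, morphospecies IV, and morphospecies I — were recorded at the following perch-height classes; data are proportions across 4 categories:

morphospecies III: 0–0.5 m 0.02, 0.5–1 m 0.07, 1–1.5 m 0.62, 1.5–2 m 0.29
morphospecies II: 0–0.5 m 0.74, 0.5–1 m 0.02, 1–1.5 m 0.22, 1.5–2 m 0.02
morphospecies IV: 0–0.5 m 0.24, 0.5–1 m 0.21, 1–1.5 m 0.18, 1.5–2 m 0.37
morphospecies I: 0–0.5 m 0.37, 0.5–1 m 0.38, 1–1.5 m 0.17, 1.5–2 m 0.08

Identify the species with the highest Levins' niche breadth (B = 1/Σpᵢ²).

Σp_IIIᵢ² = 0.02² + 0.07² + 0.62² + 0.29² = 0.0004 + 0.0049 + 0.3844 + 0.0841 = 0.4738
B_III = 1 / 0.4738 = 2.1106
Σp_IIᵢ² = 0.74² + 0.02² + 0.22² + 0.02² = 0.5476 + 0.0004 + 0.0484 + 0.0004 = 0.5968
B_II = 1 / 0.5968 = 1.6756
Σp_IVᵢ² = 0.24² + 0.21² + 0.18² + 0.37² = 0.0576 + 0.0441 + 0.0324 + 0.1369 = 0.2710
B_IV = 1 / 0.2710 = 3.6900
Σp_Iᵢ² = 0.37² + 0.38² + 0.17² + 0.08² = 0.1369 + 0.1444 + 0.0289 + 0.0064 = 0.3166
B_I = 1 / 0.3166 = 3.1586
Highest B → broadest niche (most generalist): morphospecies IV (B = 3.69).

morphospecies IV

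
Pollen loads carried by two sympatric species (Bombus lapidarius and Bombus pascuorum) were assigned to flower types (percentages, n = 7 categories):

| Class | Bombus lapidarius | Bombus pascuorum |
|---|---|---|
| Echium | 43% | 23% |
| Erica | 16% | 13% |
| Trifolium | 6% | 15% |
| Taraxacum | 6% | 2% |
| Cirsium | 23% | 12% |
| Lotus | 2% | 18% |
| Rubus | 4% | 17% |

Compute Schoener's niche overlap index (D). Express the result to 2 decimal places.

Convert percentages to proportions (divide by 100).
Σ|p₁ᵢ − p₂ᵢ| = 0.20 + 0.03 + 0.09 + 0.04 + 0.11 + 0.16 + 0.13 = 0.76
D = 1 − ½ × 0.76 = 1 − 0.380 = 0.6200

0.62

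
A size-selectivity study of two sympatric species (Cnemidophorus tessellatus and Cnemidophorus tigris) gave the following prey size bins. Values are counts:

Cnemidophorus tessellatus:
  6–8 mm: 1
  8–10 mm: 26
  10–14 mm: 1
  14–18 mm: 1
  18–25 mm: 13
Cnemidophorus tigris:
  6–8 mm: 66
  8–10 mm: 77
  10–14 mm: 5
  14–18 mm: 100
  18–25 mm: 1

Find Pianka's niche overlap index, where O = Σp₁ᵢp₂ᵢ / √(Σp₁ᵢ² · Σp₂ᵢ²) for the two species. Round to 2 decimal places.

Proportions for Cnemidophorus tessellatus (n=42): 1/42=0.0238, 26/42=0.6190, 1/42=0.0238, 1/42=0.0238, 13/42=0.3095
Proportions for Cnemidophorus tigris (n=249): 66/249=0.2651, 77/249=0.3092, 5/249=0.0201, 100/249=0.4016, 1/249=0.0040
Σ p₁ᵢp₂ᵢ = 0.006309 + 0.191395 + 0.000478 + 0.009558 + 0.001238 = 0.208978
Σp_1ᵢ² = 0.0238² + 0.6190² + 0.0238² + 0.0238² + 0.3095² = 0.000566 + 0.383161 + 0.000566 + 0.000566 + 0.095790 = 0.480649
Σp_2ᵢ² = 0.2651² + 0.3092² + 0.0201² + 0.4016² + 0.0040² = 0.070278 + 0.095605 + 0.000404 + 0.161283 + 0.000016 = 0.327586
O = 0.208978 / √(0.480649 × 0.327586) = 0.208978 / 0.3968046 = 0.5267

0.53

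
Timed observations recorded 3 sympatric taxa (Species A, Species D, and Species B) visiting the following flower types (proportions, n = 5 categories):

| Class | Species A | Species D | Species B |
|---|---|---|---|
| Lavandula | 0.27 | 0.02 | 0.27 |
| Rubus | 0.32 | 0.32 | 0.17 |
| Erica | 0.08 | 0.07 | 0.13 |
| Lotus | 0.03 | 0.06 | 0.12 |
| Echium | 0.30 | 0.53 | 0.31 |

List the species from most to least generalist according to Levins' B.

Σp_Aᵢ² = 0.27² + 0.32² + 0.08² + 0.03² + 0.30² = 0.0729 + 0.1024 + 0.0064 + 0.0009 + 0.0900 = 0.2726
B_A = 1 / 0.2726 = 3.6684
Σp_Dᵢ² = 0.02² + 0.32² + 0.07² + 0.06² + 0.53² = 0.0004 + 0.1024 + 0.0049 + 0.0036 + 0.2809 = 0.3922
B_D = 1 / 0.3922 = 2.5497
Σp_Bᵢ² = 0.27² + 0.17² + 0.13² + 0.12² + 0.31² = 0.0729 + 0.0289 + 0.0169 + 0.0144 + 0.0961 = 0.2292
B_B = 1 / 0.2292 = 4.3630
Ranking by B (broadest → narrowest): Species B (4.36) > Species A (3.67) > Species D (2.55)

Species B > Species A > Species D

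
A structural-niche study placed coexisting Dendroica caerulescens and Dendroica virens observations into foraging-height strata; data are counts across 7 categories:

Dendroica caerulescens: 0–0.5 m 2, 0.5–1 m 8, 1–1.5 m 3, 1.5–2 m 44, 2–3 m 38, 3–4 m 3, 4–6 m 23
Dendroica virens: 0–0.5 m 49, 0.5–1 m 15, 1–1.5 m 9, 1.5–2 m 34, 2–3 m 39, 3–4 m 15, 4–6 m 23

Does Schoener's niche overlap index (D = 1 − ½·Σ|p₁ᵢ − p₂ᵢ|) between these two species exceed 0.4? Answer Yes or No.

Yes

Proportions for Dendroica caerulescens (n=121): 2/121=0.0165, 8/121=0.0661, 3/121=0.0248, 44/121=0.3636, 38/121=0.3140, 3/121=0.0248, 23/121=0.1901
Proportions for Dendroica virens (n=184): 49/184=0.2663, 15/184=0.0815, 9/184=0.0489, 34/184=0.1848, 39/184=0.2120, 15/184=0.0815, 23/184=0.1250
Σ|p₁ᵢ − p₂ᵢ| = 0.2498 + 0.0154 + 0.0241 + 0.1788 + 0.1020 + 0.0567 + 0.0651 = 0.6919
D = 1 − ½ × 0.6919 = 1 − 0.34595 = 0.65405
D = 0.65405 > 0.4 → Yes.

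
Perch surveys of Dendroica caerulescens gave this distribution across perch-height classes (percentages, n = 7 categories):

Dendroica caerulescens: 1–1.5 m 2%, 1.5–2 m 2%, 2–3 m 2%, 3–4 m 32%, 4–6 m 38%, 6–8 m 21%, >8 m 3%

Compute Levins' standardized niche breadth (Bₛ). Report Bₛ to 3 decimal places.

0.402

Convert percentages to proportions (divide by 100).
Σpᵢ² = 0.02² + 0.02² + 0.02² + 0.32² + 0.38² + 0.21² + 0.03² = 0.0004 + 0.0004 + 0.0004 + 0.1024 + 0.1444 + 0.0441 + 0.0009 = 0.2930
B = 1 / 0.2930 = 3.41297
Bₛ = (B − 1)/(n − 1) = (3.41297 − 1)/(7 − 1) = 2.41297/6 = 0.40216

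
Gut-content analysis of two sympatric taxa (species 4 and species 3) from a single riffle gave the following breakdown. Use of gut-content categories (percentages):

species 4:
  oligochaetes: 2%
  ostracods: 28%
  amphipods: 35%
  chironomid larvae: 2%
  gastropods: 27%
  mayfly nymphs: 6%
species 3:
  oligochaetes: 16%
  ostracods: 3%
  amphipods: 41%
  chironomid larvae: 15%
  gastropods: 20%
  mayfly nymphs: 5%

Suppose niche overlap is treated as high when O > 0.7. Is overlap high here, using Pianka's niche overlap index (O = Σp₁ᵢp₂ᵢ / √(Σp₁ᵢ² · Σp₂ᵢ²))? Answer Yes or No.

Convert percentages to proportions (divide by 100).
Σ p₁ᵢp₂ᵢ = 0.0032 + 0.0084 + 0.1435 + 0.0030 + 0.0540 + 0.0030 = 0.2151
Σp_1ᵢ² = 0.02² + 0.28² + 0.35² + 0.02² + 0.27² + 0.06² = 0.0004 + 0.0784 + 0.1225 + 0.0004 + 0.0729 + 0.0036 = 0.2782
Σp_2ᵢ² = 0.16² + 0.03² + 0.41² + 0.15² + 0.20² + 0.05² = 0.0256 + 0.0009 + 0.1681 + 0.0225 + 0.0400 + 0.0025 = 0.2596
O = 0.2151 / √(0.2782 × 0.2596) = 0.2151 / 0.26874 = 0.8004
O = 0.8004 > 0.7 → Yes.

Yes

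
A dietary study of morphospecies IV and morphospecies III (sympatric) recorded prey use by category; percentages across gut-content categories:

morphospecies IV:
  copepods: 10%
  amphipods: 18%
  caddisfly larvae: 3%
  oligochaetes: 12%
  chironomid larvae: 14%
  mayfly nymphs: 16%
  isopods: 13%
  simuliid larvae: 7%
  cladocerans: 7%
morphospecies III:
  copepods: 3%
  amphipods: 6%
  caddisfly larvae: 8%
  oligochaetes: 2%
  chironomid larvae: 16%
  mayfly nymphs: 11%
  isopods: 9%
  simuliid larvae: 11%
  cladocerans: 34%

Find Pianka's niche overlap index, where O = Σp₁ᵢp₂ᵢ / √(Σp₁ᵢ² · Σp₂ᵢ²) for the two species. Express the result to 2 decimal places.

0.66

Convert percentages to proportions (divide by 100).
Σ p₁ᵢp₂ᵢ = 0.0030 + 0.0108 + 0.0024 + 0.0024 + 0.0224 + 0.0176 + 0.0117 + 0.0077 + 0.0238 = 0.1018
Σp_1ᵢ² = 0.10² + 0.18² + 0.03² + 0.12² + 0.14² + 0.16² + 0.13² + 0.07² + 0.07² = 0.0100 + 0.0324 + 0.0009 + 0.0144 + 0.0196 + 0.0256 + 0.0169 + 0.0049 + 0.0049 = 0.1296
Σp_2ᵢ² = 0.03² + 0.06² + 0.08² + 0.02² + 0.16² + 0.11² + 0.09² + 0.11² + 0.34² = 0.0009 + 0.0036 + 0.0064 + 0.0004 + 0.0256 + 0.0121 + 0.0081 + 0.0121 + 0.1156 = 0.1848
O = 0.1018 / √(0.1296 × 0.1848) = 0.1018 / 0.15476 = 0.6578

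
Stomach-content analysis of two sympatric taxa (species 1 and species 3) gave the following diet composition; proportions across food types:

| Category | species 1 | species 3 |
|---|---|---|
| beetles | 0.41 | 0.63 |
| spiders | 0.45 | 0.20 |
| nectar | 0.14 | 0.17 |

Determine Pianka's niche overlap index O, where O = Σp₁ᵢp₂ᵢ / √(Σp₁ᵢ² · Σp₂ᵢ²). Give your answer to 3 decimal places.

0.873

Σ p₁ᵢp₂ᵢ = 0.2583 + 0.0900 + 0.0238 = 0.3721
Σp_1ᵢ² = 0.41² + 0.45² + 0.14² = 0.1681 + 0.2025 + 0.0196 = 0.3902
Σp_2ᵢ² = 0.63² + 0.20² + 0.17² = 0.3969 + 0.0400 + 0.0289 = 0.4658
O = 0.3721 / √(0.3902 × 0.4658) = 0.3721 / 0.426328 = 0.87280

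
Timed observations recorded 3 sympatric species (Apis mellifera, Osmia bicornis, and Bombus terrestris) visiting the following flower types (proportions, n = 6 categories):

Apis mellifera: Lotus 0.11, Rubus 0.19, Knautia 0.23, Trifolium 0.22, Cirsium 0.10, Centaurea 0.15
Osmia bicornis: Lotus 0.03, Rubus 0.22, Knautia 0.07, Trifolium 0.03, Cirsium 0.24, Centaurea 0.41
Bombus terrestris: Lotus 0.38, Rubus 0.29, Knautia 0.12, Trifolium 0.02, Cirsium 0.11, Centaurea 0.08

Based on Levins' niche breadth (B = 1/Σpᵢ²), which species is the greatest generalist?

Σp_mellᵢ² = 0.11² + 0.19² + 0.23² + 0.22² + 0.10² + 0.15² = 0.0121 + 0.0361 + 0.0529 + 0.0484 + 0.0100 + 0.0225 = 0.1820
B_mell = 1 / 0.1820 = 5.4945
Σp_bicoᵢ² = 0.03² + 0.22² + 0.07² + 0.03² + 0.24² + 0.41² = 0.0009 + 0.0484 + 0.0049 + 0.0009 + 0.0576 + 0.1681 = 0.2808
B_bico = 1 / 0.2808 = 3.5613
Σp_terrᵢ² = 0.38² + 0.29² + 0.12² + 0.02² + 0.11² + 0.08² = 0.1444 + 0.0841 + 0.0144 + 0.0004 + 0.0121 + 0.0064 = 0.2618
B_terr = 1 / 0.2618 = 3.8197
Highest B → broadest niche (most generalist): Apis mellifera (B = 5.49).

Apis mellifera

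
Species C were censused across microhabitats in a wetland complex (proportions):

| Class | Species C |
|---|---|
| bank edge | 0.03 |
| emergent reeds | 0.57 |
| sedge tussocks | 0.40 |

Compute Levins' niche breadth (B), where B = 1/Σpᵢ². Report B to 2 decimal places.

2.06

Σpᵢ² = 0.03² + 0.57² + 0.40² = 0.0009 + 0.3249 + 0.1600 = 0.4858
B = 1 / 0.4858 = 2.0585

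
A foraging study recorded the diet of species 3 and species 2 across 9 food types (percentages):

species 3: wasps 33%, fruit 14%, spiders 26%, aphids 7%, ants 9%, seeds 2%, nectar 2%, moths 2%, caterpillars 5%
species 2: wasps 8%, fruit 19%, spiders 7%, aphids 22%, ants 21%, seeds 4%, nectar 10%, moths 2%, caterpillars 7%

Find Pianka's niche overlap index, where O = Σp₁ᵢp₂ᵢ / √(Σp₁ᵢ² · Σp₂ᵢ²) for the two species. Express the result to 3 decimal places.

0.614

Convert percentages to proportions (divide by 100).
Σ p₁ᵢp₂ᵢ = 0.0264 + 0.0266 + 0.0182 + 0.0154 + 0.0189 + 0.0008 + 0.0020 + 0.0004 + 0.0035 = 0.1122
Σp_1ᵢ² = 0.33² + 0.14² + 0.26² + 0.07² + 0.09² + 0.02² + 0.02² + 0.02² + 0.05² = 0.1089 + 0.0196 + 0.0676 + 0.0049 + 0.0081 + 0.0004 + 0.0004 + 0.0004 + 0.0025 = 0.2128
Σp_2ᵢ² = 0.08² + 0.19² + 0.07² + 0.22² + 0.21² + 0.04² + 0.10² + 0.02² + 0.07² = 0.0064 + 0.0361 + 0.0049 + 0.0484 + 0.0441 + 0.0016 + 0.0100 + 0.0004 + 0.0049 = 0.1568
O = 0.1122 / √(0.2128 × 0.1568) = 0.1122 / 0.182666 = 0.61424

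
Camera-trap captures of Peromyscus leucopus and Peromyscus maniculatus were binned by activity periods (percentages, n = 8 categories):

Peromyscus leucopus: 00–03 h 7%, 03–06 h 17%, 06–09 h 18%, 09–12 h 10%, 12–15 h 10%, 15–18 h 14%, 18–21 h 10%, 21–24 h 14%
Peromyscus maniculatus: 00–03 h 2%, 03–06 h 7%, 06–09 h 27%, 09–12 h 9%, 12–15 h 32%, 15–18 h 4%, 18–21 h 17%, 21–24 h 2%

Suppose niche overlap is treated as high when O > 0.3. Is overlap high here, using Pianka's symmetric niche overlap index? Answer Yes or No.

Yes

Convert percentages to proportions (divide by 100).
Σ p₁ᵢp₂ᵢ = 0.0014 + 0.0119 + 0.0486 + 0.0090 + 0.0320 + 0.0056 + 0.0170 + 0.0028 = 0.1283
Σp_1ᵢ² = 0.07² + 0.17² + 0.18² + 0.10² + 0.10² + 0.14² + 0.10² + 0.14² = 0.0049 + 0.0289 + 0.0324 + 0.0100 + 0.0100 + 0.0196 + 0.0100 + 0.0196 = 0.1354
Σp_2ᵢ² = 0.02² + 0.07² + 0.27² + 0.09² + 0.32² + 0.04² + 0.17² + 0.02² = 0.0004 + 0.0049 + 0.0729 + 0.0081 + 0.1024 + 0.0016 + 0.0289 + 0.0004 = 0.2196
O = 0.1283 / √(0.1354 × 0.2196) = 0.1283 / 0.17244 = 0.7440
O = 0.7440 > 0.3 → Yes.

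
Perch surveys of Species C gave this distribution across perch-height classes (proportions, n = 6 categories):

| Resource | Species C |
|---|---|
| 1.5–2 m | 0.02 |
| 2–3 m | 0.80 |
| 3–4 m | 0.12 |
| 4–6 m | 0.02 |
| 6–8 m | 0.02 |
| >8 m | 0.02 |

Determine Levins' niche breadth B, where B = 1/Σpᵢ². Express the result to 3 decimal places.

Σpᵢ² = 0.02² + 0.80² + 0.12² + 0.02² + 0.02² + 0.02² = 0.0004 + 0.6400 + 0.0144 + 0.0004 + 0.0004 + 0.0004 = 0.6560
B = 1 / 0.6560 = 1.52439

1.524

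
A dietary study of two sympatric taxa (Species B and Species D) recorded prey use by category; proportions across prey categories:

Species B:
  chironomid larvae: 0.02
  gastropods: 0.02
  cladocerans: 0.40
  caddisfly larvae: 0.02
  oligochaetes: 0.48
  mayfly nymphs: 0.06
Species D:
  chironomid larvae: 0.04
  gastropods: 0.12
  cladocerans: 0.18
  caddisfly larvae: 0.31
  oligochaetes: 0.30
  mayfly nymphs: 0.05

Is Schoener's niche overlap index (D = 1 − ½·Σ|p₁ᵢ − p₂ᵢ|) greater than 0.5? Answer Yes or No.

Yes

Σ|p₁ᵢ − p₂ᵢ| = 0.02 + 0.10 + 0.22 + 0.29 + 0.18 + 0.01 = 0.82
D = 1 − ½ × 0.82 = 1 − 0.410 = 0.5900
D = 0.5900 > 0.5 → Yes.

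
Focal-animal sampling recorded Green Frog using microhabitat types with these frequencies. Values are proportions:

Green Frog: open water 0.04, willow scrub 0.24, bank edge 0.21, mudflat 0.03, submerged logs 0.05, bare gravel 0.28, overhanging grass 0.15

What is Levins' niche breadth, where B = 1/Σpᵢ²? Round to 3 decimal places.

4.817

Σpᵢ² = 0.04² + 0.24² + 0.21² + 0.03² + 0.05² + 0.28² + 0.15² = 0.0016 + 0.0576 + 0.0441 + 0.0009 + 0.0025 + 0.0784 + 0.0225 = 0.2076
B = 1 / 0.2076 = 4.81696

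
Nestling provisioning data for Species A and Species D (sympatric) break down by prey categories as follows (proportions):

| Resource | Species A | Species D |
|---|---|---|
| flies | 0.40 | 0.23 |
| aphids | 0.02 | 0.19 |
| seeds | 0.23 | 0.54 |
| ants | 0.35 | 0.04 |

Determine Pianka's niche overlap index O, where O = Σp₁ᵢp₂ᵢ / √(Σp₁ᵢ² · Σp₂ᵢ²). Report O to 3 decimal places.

Σ p₁ᵢp₂ᵢ = 0.0920 + 0.0038 + 0.1242 + 0.0140 = 0.2340
Σp_1ᵢ² = 0.40² + 0.02² + 0.23² + 0.35² = 0.1600 + 0.0004 + 0.0529 + 0.1225 = 0.3358
Σp_2ᵢ² = 0.23² + 0.19² + 0.54² + 0.04² = 0.0529 + 0.0361 + 0.2916 + 0.0016 = 0.3822
O = 0.2340 / √(0.3358 × 0.3822) = 0.2340 / 0.358250 = 0.65318

0.653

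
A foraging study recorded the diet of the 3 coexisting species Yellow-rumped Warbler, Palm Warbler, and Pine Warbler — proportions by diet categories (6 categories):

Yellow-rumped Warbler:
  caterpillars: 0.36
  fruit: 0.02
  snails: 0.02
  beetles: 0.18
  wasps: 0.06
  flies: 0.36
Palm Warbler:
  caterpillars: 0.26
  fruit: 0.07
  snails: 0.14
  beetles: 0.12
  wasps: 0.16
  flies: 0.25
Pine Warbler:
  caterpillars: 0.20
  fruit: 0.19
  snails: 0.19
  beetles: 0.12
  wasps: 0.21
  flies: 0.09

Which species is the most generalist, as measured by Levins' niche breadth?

Pine Warbler

Σp_Yellᵢ² = 0.36² + 0.02² + 0.02² + 0.18² + 0.06² + 0.36² = 0.1296 + 0.0004 + 0.0004 + 0.0324 + 0.0036 + 0.1296 = 0.2960
B_Yell = 1 / 0.2960 = 3.3784
Σp_Palmᵢ² = 0.26² + 0.07² + 0.14² + 0.12² + 0.16² + 0.25² = 0.0676 + 0.0049 + 0.0196 + 0.0144 + 0.0256 + 0.0625 = 0.1946
B_Palm = 1 / 0.1946 = 5.1387
Σp_Pineᵢ² = 0.20² + 0.19² + 0.19² + 0.12² + 0.21² + 0.09² = 0.0400 + 0.0361 + 0.0361 + 0.0144 + 0.0441 + 0.0081 = 0.1788
B_Pine = 1 / 0.1788 = 5.5928
Highest B → broadest niche (most generalist): Pine Warbler (B = 5.59).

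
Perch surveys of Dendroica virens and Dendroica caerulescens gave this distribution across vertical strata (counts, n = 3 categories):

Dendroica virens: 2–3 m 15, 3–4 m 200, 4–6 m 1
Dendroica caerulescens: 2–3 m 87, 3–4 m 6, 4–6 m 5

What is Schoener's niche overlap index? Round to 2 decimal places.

0.14

Proportions for Dendroica virens (n=216): 15/216=0.0694, 200/216=0.9259, 1/216=0.0046
Proportions for Dendroica caerulescens (n=98): 87/98=0.8878, 6/98=0.0612, 5/98=0.0510
Σ|p₁ᵢ − p₂ᵢ| = 0.8184 + 0.8647 + 0.0464 = 1.7295
D = 1 − ½ × 1.7295 = 1 − 0.86475 = 0.13525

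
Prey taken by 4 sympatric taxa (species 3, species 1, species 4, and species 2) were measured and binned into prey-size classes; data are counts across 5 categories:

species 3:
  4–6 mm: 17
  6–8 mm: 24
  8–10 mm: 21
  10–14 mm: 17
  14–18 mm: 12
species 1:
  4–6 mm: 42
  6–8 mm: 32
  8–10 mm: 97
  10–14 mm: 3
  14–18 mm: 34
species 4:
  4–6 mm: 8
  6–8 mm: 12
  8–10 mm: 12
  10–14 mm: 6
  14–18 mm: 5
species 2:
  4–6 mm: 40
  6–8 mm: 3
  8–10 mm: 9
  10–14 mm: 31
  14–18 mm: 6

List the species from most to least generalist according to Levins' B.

Proportions for species 3 (n=91): 17/91=0.1868, 24/91=0.2637, 21/91=0.2308, 17/91=0.1868, 12/91=0.1319
Proportions for species 1 (n=208): 42/208=0.2019, 32/208=0.1538, 97/208=0.4663, 3/208=0.0144, 34/208=0.1635
Proportions for species 4 (n=43): 8/43=0.1860, 12/43=0.2791, 12/43=0.2791, 6/43=0.1395, 5/43=0.1163
Proportions for species 2 (n=89): 40/89=0.4494, 3/89=0.0337, 9/89=0.1011, 31/89=0.3483, 6/89=0.0674
Σp_3ᵢ² = 0.1868² + 0.2637² + 0.2308² + 0.1868² + 0.1319² = 0.034894 + 0.069538 + 0.053269 + 0.034894 + 0.017398 = 0.209993
B_3 = 1 / 0.209993 = 4.7621
Σp_1ᵢ² = 0.2019² + 0.1538² + 0.4663² + 0.0144² + 0.1635² = 0.040764 + 0.023654 + 0.217436 + 0.000207 + 0.026732 = 0.308793
B_1 = 1 / 0.308793 = 3.2384
Σp_4ᵢ² = 0.1860² + 0.2791² + 0.2791² + 0.1395² + 0.1163² = 0.034596 + 0.077897 + 0.077897 + 0.019460 + 0.013526 = 0.223376
B_4 = 1 / 0.223376 = 4.4768
Σp_2ᵢ² = 0.4494² + 0.0337² + 0.1011² + 0.3483² + 0.0674² = 0.201960 + 0.001136 + 0.010221 + 0.121313 + 0.004543 = 0.339173
B_2 = 1 / 0.339173 = 2.9483
Ranking by B (broadest → narrowest): species 3 (4.76) > species 4 (4.48) > species 1 (3.24) > species 2 (2.95)

species 3 > species 4 > species 1 > species 2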